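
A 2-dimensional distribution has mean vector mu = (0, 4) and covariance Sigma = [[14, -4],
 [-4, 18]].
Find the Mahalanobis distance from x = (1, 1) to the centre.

Step 1 — centre the observation: (x - mu) = (1, -3).

Step 2 — invert Sigma. det(Sigma) = 14·18 - (-4)² = 236.
  Sigma^{-1} = (1/det) · [[d, -b], [-b, a]] = [[0.0763, 0.0169],
 [0.0169, 0.0593]].

Step 3 — form the quadratic (x - mu)^T · Sigma^{-1} · (x - mu):
  Sigma^{-1} · (x - mu) = (0.0254, -0.161).
  (x - mu)^T · [Sigma^{-1} · (x - mu)] = (1)·(0.0254) + (-3)·(-0.161) = 0.5085.

Step 4 — take square root: d = √(0.5085) ≈ 0.7131.

d(x, mu) = √(0.5085) ≈ 0.7131


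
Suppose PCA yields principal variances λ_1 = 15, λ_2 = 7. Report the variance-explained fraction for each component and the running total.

Step 1 — total variance = trace(Sigma) = Σ λ_i = 15 + 7 = 22.

Step 2 — fraction explained by component i = λ_i / Σ λ:
  PC1: 15/22 = 0.6818
  PC2: 7/22 = 0.3182

Step 3 — cumulative fraction after k components = (λ_1 + ... + λ_k) / Σ λ:
  k = 1: 15/22 = 0.6818
  k = 2: (15 + 7)/22 = 22/22 = 1

Summary (fraction, with percent):

explained: PC1 0.6818 (68.18%), PC2 0.3182 (31.82%);  cumulative: 0.6818, 1


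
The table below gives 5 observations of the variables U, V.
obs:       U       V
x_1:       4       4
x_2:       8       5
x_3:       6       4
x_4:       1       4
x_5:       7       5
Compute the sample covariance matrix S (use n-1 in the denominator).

Step 1 — column means:
  mean(U) = (4 + 8 + 6 + 1 + 7) / 5 = 26/5 = 5.2
  mean(V) = (4 + 5 + 4 + 4 + 5) / 5 = 22/5 = 4.4

Step 2 — sample covariance S[i,j] = (1/(n-1)) · Σ_k (x_{k,i} - mean_i) · (x_{k,j} - mean_j), with n-1 = 4.
  S[U,U] = ((-1.2)·(-1.2) + (2.8)·(2.8) + (0.8)·(0.8) + (-4.2)·(-4.2) + (1.8)·(1.8)) / 4 = 30.8/4 = 7.7
  S[U,V] = ((-1.2)·(-0.4) + (2.8)·(0.6) + (0.8)·(-0.4) + (-4.2)·(-0.4) + (1.8)·(0.6)) / 4 = 4.6/4 = 1.15
  S[V,V] = ((-0.4)·(-0.4) + (0.6)·(0.6) + (-0.4)·(-0.4) + (-0.4)·(-0.4) + (0.6)·(0.6)) / 4 = 1.2/4 = 0.3

S is symmetric (S[j,i] = S[i,j]). Assembling:

S = [[7.7, 1.15],
 [1.15, 0.3]]


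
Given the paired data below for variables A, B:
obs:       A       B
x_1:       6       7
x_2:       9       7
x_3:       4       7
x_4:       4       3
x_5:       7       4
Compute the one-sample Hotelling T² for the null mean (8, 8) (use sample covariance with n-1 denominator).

Step 1 — sample mean vector:
  mean(A) = (6 + 9 + 4 + 4 + 7) / 5 = 30/5 = 6
  mean(B) = (7 + 7 + 7 + 3 + 4) / 5 = 28/5 = 5.6
  x̄ = (6, 5.6),  deviation x̄ - mu_0 = (6, 5.6) - (8, 8) = (-2, -2.4).

Step 2 — sample covariance matrix, S[i,j] = (1/(n-1)) · Σ_k (x_{k,i} - mean_i) · (x_{k,j} - mean_j), divisor n-1 = 4:
  S[A,A] = ((0)·(0) + (3)·(3) + (-2)·(-2) + (-2)·(-2) + (1)·(1)) / 4 = 18/4 = 4.5
  S[A,B] = ((0)·(1.4) + (3)·(1.4) + (-2)·(1.4) + (-2)·(-2.6) + (1)·(-1.6)) / 4 = 5/4 = 1.25
  S[B,B] = ((1.4)·(1.4) + (1.4)·(1.4) + (1.4)·(1.4) + (-2.6)·(-2.6) + (-1.6)·(-1.6)) / 4 = 15.2/4 = 3.8
  S = [[4.5, 1.25],
 [1.25, 3.8]].

Step 3 — invert S. det(S) = 4.5·3.8 - (1.25)² = 15.5375.
  S^{-1} = (1/det) · [[d, -b], [-b, a]] = [[0.2446, -0.0805],
 [-0.0805, 0.2896]].

Step 4 — quadratic form (x̄ - mu_0)^T · S^{-1} · (x̄ - mu_0):
  S^{-1} · (x̄ - mu_0) = (-0.2961, -0.5342),
  (x̄ - mu_0)^T · [...] = (-2)·(-0.2961) + (-2.4)·(-0.5342) = 1.8742.

Step 5 — scale by n: T² = 5 · 1.8742 = 9.3709.

T² ≈ 9.3709


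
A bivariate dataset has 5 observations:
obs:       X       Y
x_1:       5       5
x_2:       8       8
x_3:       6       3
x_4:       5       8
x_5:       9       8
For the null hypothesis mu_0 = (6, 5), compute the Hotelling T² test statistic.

Step 1 — sample mean vector:
  mean(X) = (5 + 8 + 6 + 5 + 9) / 5 = 33/5 = 6.6
  mean(Y) = (5 + 8 + 3 + 8 + 8) / 5 = 32/5 = 6.4
  x̄ = (6.6, 6.4),  deviation x̄ - mu_0 = (6.6, 6.4) - (6, 5) = (0.6, 1.4).

Step 2 — sample covariance matrix, S[i,j] = (1/(n-1)) · Σ_k (x_{k,i} - mean_i) · (x_{k,j} - mean_j), divisor n-1 = 4:
  S[X,X] = ((-1.6)·(-1.6) + (1.4)·(1.4) + (-0.6)·(-0.6) + (-1.6)·(-1.6) + (2.4)·(2.4)) / 4 = 13.2/4 = 3.3
  S[X,Y] = ((-1.6)·(-1.4) + (1.4)·(1.6) + (-0.6)·(-3.4) + (-1.6)·(1.6) + (2.4)·(1.6)) / 4 = 7.8/4 = 1.95
  S[Y,Y] = ((-1.4)·(-1.4) + (1.6)·(1.6) + (-3.4)·(-3.4) + (1.6)·(1.6) + (1.6)·(1.6)) / 4 = 21.2/4 = 5.3
  S = [[3.3, 1.95],
 [1.95, 5.3]].

Step 3 — invert S. det(S) = 3.3·5.3 - (1.95)² = 13.6875.
  S^{-1} = (1/det) · [[d, -b], [-b, a]] = [[0.3872, -0.1425],
 [-0.1425, 0.2411]].

Step 4 — quadratic form (x̄ - mu_0)^T · S^{-1} · (x̄ - mu_0):
  S^{-1} · (x̄ - mu_0) = (0.0329, 0.2521),
  (x̄ - mu_0)^T · [...] = (0.6)·(0.0329) + (1.4)·(0.2521) = 0.3726.

Step 5 — scale by n: T² = 5 · 0.3726 = 1.863.

T² ≈ 1.863


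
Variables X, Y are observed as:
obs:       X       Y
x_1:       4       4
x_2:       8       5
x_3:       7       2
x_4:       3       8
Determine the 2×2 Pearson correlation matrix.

Step 1 — column means:
  mean(X) = (4 + 8 + 7 + 3) / 4 = 22/4 = 5.5
  mean(Y) = (4 + 5 + 2 + 8) / 4 = 19/4 = 4.75

Step 2 — sample variances and covariances s[i,j] = (1/(n-1)) · Σ_k (x_{k,i} - mean_i) · (x_{k,j} - mean_j), with n-1 = 3:
  s[X,X] = ((-1.5)·(-1.5) + (2.5)·(2.5) + (1.5)·(1.5) + (-2.5)·(-2.5)) / 3 = 17/3 = 5.6667
  s[X,Y] = ((-1.5)·(-0.75) + (2.5)·(0.25) + (1.5)·(-2.75) + (-2.5)·(3.25)) / 3 = -10.5/3 = -3.5
  s[Y,Y] = ((-0.75)·(-0.75) + (0.25)·(0.25) + (-2.75)·(-2.75) + (3.25)·(3.25)) / 3 = 18.75/3 = 6.25
  Sample standard deviations s_i = √(s[i,i]):
  s(X) = √(5.6667) = 2.3805
  s(Y) = √(6.25) = 2.5

Step 3 — r_{ij} = s_{ij} / (s_i · s_j):
  r[X,X] = 1 (diagonal).
  r[X,Y] = -3.5 / (2.3805 · 2.5) = -3.5 / 5.9512 = -0.5881
  r[Y,Y] = 1 (diagonal).

R is symmetric with unit diagonal. Assembling:

R = [[1, -0.5881],
 [-0.5881, 1]]


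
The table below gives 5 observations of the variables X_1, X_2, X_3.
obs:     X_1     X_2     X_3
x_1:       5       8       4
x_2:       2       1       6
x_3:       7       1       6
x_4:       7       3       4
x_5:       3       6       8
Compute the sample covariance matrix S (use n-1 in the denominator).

Step 1 — column means:
  mean(X_1) = (5 + 2 + 7 + 7 + 3) / 5 = 24/5 = 4.8
  mean(X_2) = (8 + 1 + 1 + 3 + 6) / 5 = 19/5 = 3.8
  mean(X_3) = (4 + 6 + 6 + 4 + 8) / 5 = 28/5 = 5.6

Step 2 — sample covariance S[i,j] = (1/(n-1)) · Σ_k (x_{k,i} - mean_i) · (x_{k,j} - mean_j), with n-1 = 4.
  S[X_1,X_1] = ((0.2)·(0.2) + (-2.8)·(-2.8) + (2.2)·(2.2) + (2.2)·(2.2) + (-1.8)·(-1.8)) / 4 = 20.8/4 = 5.2
  S[X_1,X_2] = ((0.2)·(4.2) + (-2.8)·(-2.8) + (2.2)·(-2.8) + (2.2)·(-0.8) + (-1.8)·(2.2)) / 4 = -3.2/4 = -0.8
  S[X_1,X_3] = ((0.2)·(-1.6) + (-2.8)·(0.4) + (2.2)·(0.4) + (2.2)·(-1.6) + (-1.8)·(2.4)) / 4 = -8.4/4 = -2.1
  S[X_2,X_2] = ((4.2)·(4.2) + (-2.8)·(-2.8) + (-2.8)·(-2.8) + (-0.8)·(-0.8) + (2.2)·(2.2)) / 4 = 38.8/4 = 9.7
  S[X_2,X_3] = ((4.2)·(-1.6) + (-2.8)·(0.4) + (-2.8)·(0.4) + (-0.8)·(-1.6) + (2.2)·(2.4)) / 4 = -2.4/4 = -0.6
  S[X_3,X_3] = ((-1.6)·(-1.6) + (0.4)·(0.4) + (0.4)·(0.4) + (-1.6)·(-1.6) + (2.4)·(2.4)) / 4 = 11.2/4 = 2.8

S is symmetric (S[j,i] = S[i,j]). Assembling:

S = [[5.2, -0.8, -2.1],
 [-0.8, 9.7, -0.6],
 [-2.1, -0.6, 2.8]]


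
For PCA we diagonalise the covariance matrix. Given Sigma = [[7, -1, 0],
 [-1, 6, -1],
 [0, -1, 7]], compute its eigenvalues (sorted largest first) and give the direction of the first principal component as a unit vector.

Step 1 — characteristic polynomial p(λ) = det(λI - Sigma) = λ³ - tr·λ² + c_1·λ - det, where tr = trace, c_1 = sum of the principal 2×2 minors, det = det(Sigma):
  tr = 7 + 6 + 7 = 20,
  c_1 = (7·6 - (-1)²) + (7·7 - (0)²) + (6·7 - (-1)²) = 41 + 49 + 41 = 131,
  det = 7·(6·7 - (-1)²) - (-1)·((-1)·7 - (-1)·(0)) + (0)·((-1)·(-1) - 6·(0)) = 7·(41) - (-1)·(-7) + (0)·(1) = 280.
  So p(λ) = λ³ - 20λ² + 131λ - 280.
Step 2 — look for an integer root (rational root theorem: any rational root is an integer divisor of 280). Testing λ = 5:
  p(5) = 125 - 500 + 655 - 280 = 0  ✓
  Dividing out (λ - 5): p(λ) = (λ - 5)(λ² - 15λ + 56).
Step 3 — remaining eigenvalues from the quadratic λ² - 15λ + 56 = 0:
  Δ = 15² - 4·56 = 225 - 224 = 1,  λ = (15 ± √1)/2 = (15 ± 1)/2 = 8 or 7.
  Sorted: λ_1 = 8,  λ_2 = 7,  λ_3 = 5  (check: sum = 20 = tr ✓).

Step 4 — unit eigenvector for λ_1 = 8: v spans the null space of (Sigma - λ_1 I), whose rows are
  r_1 = (-1, -1, 0),  r_2 = (-1, -2, -1),  r_3 = (0, -1, -1).
  v is orthogonal to every row, so take v ∝ r_1 × r_2 = ((-1)·(-1) - (0)·(-2), (0)·(-1) - (-1)·(-1), (-1)·(-2) - (-1)·(-1)) = (1, -1, 1).
  Let u = (1, -1, 1).
  ||u|| = √((1)² + (-1)² + (1)²) = √(3) ≈ 1.7321,  v_1 = u/||u|| ≈ (0.5774, -0.5774, 0.5774) (||v_1|| = 1).

λ_1 = 8,  λ_2 = 7,  λ_3 = 5;  v_1 ≈ (0.5774, -0.5774, 0.5774)


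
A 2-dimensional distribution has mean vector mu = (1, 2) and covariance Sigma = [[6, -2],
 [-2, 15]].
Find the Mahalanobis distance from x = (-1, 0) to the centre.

Step 1 — centre the observation: (x - mu) = (-2, -2).

Step 2 — invert Sigma. det(Sigma) = 6·15 - (-2)² = 86.
  Sigma^{-1} = (1/det) · [[d, -b], [-b, a]] = [[0.1744, 0.0233],
 [0.0233, 0.0698]].

Step 3 — form the quadratic (x - mu)^T · Sigma^{-1} · (x - mu):
  Sigma^{-1} · (x - mu) = (-0.3953, -0.186).
  (x - mu)^T · [Sigma^{-1} · (x - mu)] = (-2)·(-0.3953) + (-2)·(-0.186) = 1.1628.

Step 4 — take square root: d = √(1.1628) ≈ 1.0783.

d(x, mu) = √(1.1628) ≈ 1.0783


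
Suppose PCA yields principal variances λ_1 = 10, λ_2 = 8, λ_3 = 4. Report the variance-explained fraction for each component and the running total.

Step 1 — total variance = trace(Sigma) = Σ λ_i = 10 + 8 + 4 = 22.

Step 2 — fraction explained by component i = λ_i / Σ λ:
  PC1: 10/22 = 0.4545
  PC2: 8/22 = 0.3636
  PC3: 4/22 = 0.1818

Step 3 — cumulative fraction after k components = (λ_1 + ... + λ_k) / Σ λ:
  k = 1: 10/22 = 0.4545
  k = 2: (10 + 8)/22 = 18/22 = 0.8182
  k = 3: (10 + 8 + 4)/22 = 22/22 = 1

Summary (fraction, with percent):

explained: PC1 0.4545 (45.45%), PC2 0.3636 (36.36%), PC3 0.1818 (18.18%);  cumulative: 0.4545, 0.8182, 1


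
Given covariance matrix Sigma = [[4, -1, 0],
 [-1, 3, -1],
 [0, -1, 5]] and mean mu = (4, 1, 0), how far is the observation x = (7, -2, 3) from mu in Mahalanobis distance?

Step 1 — centre the observation: (x - mu) = (3, -3, 3).

Step 2 — invert Sigma (cofactor / det for 3×3, or solve directly):
  Sigma^{-1} = [[0.2745, 0.098, 0.0196],
 [0.098, 0.3922, 0.0784],
 [0.0196, 0.0784, 0.2157]].

Step 3 — form the quadratic (x - mu)^T · Sigma^{-1} · (x - mu):
  Sigma^{-1} · (x - mu) = (0.5882, -0.6471, 0.4706).
  (x - mu)^T · [Sigma^{-1} · (x - mu)] = (3)·(0.5882) + (-3)·(-0.6471) + (3)·(0.4706) = 5.1176.

Step 4 — take square root: d = √(5.1176) ≈ 2.2622.

d(x, mu) = √(5.1176) ≈ 2.2622


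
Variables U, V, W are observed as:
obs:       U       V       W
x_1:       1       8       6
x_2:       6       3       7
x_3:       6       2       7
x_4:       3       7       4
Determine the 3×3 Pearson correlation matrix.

Step 1 — column means:
  mean(U) = (1 + 6 + 6 + 3) / 4 = 16/4 = 4
  mean(V) = (8 + 3 + 2 + 7) / 4 = 20/4 = 5
  mean(W) = (6 + 7 + 7 + 4) / 4 = 24/4 = 6

Step 2 — sample variances and covariances s[i,j] = (1/(n-1)) · Σ_k (x_{k,i} - mean_i) · (x_{k,j} - mean_j), with n-1 = 3:
  s[U,U] = ((-3)·(-3) + (2)·(2) + (2)·(2) + (-1)·(-1)) / 3 = 18/3 = 6
  s[U,V] = ((-3)·(3) + (2)·(-2) + (2)·(-3) + (-1)·(2)) / 3 = -21/3 = -7
  s[U,W] = ((-3)·(0) + (2)·(1) + (2)·(1) + (-1)·(-2)) / 3 = 6/3 = 2
  s[V,V] = ((3)·(3) + (-2)·(-2) + (-3)·(-3) + (2)·(2)) / 3 = 26/3 = 8.6667
  s[V,W] = ((3)·(0) + (-2)·(1) + (-3)·(1) + (2)·(-2)) / 3 = -9/3 = -3
  s[W,W] = ((0)·(0) + (1)·(1) + (1)·(1) + (-2)·(-2)) / 3 = 6/3 = 2
  Sample standard deviations s_i = √(s[i,i]):
  s(U) = √(6) = 2.4495
  s(V) = √(8.6667) = 2.9439
  s(W) = √(2) = 1.4142

Step 3 — r_{ij} = s_{ij} / (s_i · s_j):
  r[U,U] = 1 (diagonal).
  r[U,V] = -7 / (2.4495 · 2.9439) = -7 / 7.2111 = -0.9707
  r[U,W] = 2 / (2.4495 · 1.4142) = 2 / 3.4641 = 0.5774
  r[V,V] = 1 (diagonal).
  r[V,W] = -3 / (2.9439 · 1.4142) = -3 / 4.1633 = -0.7206
  r[W,W] = 1 (diagonal).

R is symmetric with unit diagonal. Assembling:

R = [[1, -0.9707, 0.5774],
 [-0.9707, 1, -0.7206],
 [0.5774, -0.7206, 1]]


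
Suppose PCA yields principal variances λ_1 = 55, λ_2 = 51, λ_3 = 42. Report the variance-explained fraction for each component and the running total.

Step 1 — total variance = trace(Sigma) = Σ λ_i = 55 + 51 + 42 = 148.

Step 2 — fraction explained by component i = λ_i / Σ λ:
  PC1: 55/148 = 0.3716
  PC2: 51/148 = 0.3446
  PC3: 42/148 = 0.2838

Step 3 — cumulative fraction after k components = (λ_1 + ... + λ_k) / Σ λ:
  k = 1: 55/148 = 0.3716
  k = 2: (55 + 51)/148 = 106/148 = 0.7162
  k = 3: (55 + 51 + 42)/148 = 148/148 = 1

Summary (fraction, with percent):

explained: PC1 0.3716 (37.16%), PC2 0.3446 (34.46%), PC3 0.2838 (28.38%);  cumulative: 0.3716, 0.7162, 1


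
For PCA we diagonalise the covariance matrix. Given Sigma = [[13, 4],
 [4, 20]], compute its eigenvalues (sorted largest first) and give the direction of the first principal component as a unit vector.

Step 1 — characteristic polynomial of 2×2 Sigma:
  det(Sigma - λI) = λ² - trace · λ + det = 0.
  trace = 13 + 20 = 33, det = 13·20 - (4)² = 244.
Step 2 — discriminant:
  Δ = trace² - 4·det = 1089 - 976 = 113.
Step 3 — eigenvalues:
  λ = (trace ± √Δ)/2 = (33 ± 10.6301)/2,
  λ_1 = 21.8151,  λ_2 = 11.1849.

Step 4 — unit eigenvector for λ_1: solve (Sigma - λ_1 I)v = 0. First row:
  (13 - 21.8151)·v_x + (4)·v_y = 0, i.e. (-8.8151)·v_x + (4)·v_y = 0,
  so v ∝ (b, λ_1 - a) = (4, 8.8151) = u.
  ||u|| = √((4)² + (8.8151)²) = √(93.7055) ≈ 9.6802,
  v_1 = u/||u|| ≈ (0.4132, 0.9106) (||v_1|| = 1).

λ_1 = 21.8151,  λ_2 = 11.1849;  v_1 ≈ (0.4132, 0.9106)


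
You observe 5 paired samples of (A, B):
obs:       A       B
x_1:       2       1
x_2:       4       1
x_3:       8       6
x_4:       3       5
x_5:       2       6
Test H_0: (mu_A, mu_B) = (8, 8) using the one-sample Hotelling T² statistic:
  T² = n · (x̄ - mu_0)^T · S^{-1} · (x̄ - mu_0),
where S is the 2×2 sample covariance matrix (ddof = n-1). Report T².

Step 1 — sample mean vector:
  mean(A) = (2 + 4 + 8 + 3 + 2) / 5 = 19/5 = 3.8
  mean(B) = (1 + 1 + 6 + 5 + 6) / 5 = 19/5 = 3.8
  x̄ = (3.8, 3.8),  deviation x̄ - mu_0 = (3.8, 3.8) - (8, 8) = (-4.2, -4.2).

Step 2 — sample covariance matrix, S[i,j] = (1/(n-1)) · Σ_k (x_{k,i} - mean_i) · (x_{k,j} - mean_j), divisor n-1 = 4:
  S[A,A] = ((-1.8)·(-1.8) + (0.2)·(0.2) + (4.2)·(4.2) + (-0.8)·(-0.8) + (-1.8)·(-1.8)) / 4 = 24.8/4 = 6.2
  S[A,B] = ((-1.8)·(-2.8) + (0.2)·(-2.8) + (4.2)·(2.2) + (-0.8)·(1.2) + (-1.8)·(2.2)) / 4 = 8.8/4 = 2.2
  S[B,B] = ((-2.8)·(-2.8) + (-2.8)·(-2.8) + (2.2)·(2.2) + (1.2)·(1.2) + (2.2)·(2.2)) / 4 = 26.8/4 = 6.7
  S = [[6.2, 2.2],
 [2.2, 6.7]].

Step 3 — invert S. det(S) = 6.2·6.7 - (2.2)² = 36.7.
  S^{-1} = (1/det) · [[d, -b], [-b, a]] = [[0.1826, -0.0599],
 [-0.0599, 0.1689]].

Step 4 — quadratic form (x̄ - mu_0)^T · S^{-1} · (x̄ - mu_0):
  S^{-1} · (x̄ - mu_0) = (-0.515, -0.4578),
  (x̄ - mu_0)^T · [...] = (-4.2)·(-0.515) + (-4.2)·(-0.4578) = 4.0856.

Step 5 — scale by n: T² = 5 · 4.0856 = 20.4278.

T² ≈ 20.4278


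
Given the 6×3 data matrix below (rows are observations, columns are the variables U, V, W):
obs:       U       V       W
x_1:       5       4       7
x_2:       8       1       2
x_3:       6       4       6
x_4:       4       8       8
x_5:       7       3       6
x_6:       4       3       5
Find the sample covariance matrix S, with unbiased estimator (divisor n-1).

Step 1 — column means:
  mean(U) = (5 + 8 + 6 + 4 + 7 + 4) / 6 = 34/6 = 5.6667
  mean(V) = (4 + 1 + 4 + 8 + 3 + 3) / 6 = 23/6 = 3.8333
  mean(W) = (7 + 2 + 6 + 8 + 6 + 5) / 6 = 34/6 = 5.6667

Step 2 — sample covariance S[i,j] = (1/(n-1)) · Σ_k (x_{k,i} - mean_i) · (x_{k,j} - mean_j), with n-1 = 5.
  S[U,U] = ((-0.6667)·(-0.6667) + (2.3333)·(2.3333) + (0.3333)·(0.3333) + (-1.6667)·(-1.6667) + (1.3333)·(1.3333) + (-1.6667)·(-1.6667)) / 5 = 13.3333/5 = 2.6667
  S[U,V] = ((-0.6667)·(0.1667) + (2.3333)·(-2.8333) + (0.3333)·(0.1667) + (-1.6667)·(4.1667) + (1.3333)·(-0.8333) + (-1.6667)·(-0.8333)) / 5 = -13.3333/5 = -2.6667
  S[U,W] = ((-0.6667)·(1.3333) + (2.3333)·(-3.6667) + (0.3333)·(0.3333) + (-1.6667)·(2.3333) + (1.3333)·(0.3333) + (-1.6667)·(-0.6667)) / 5 = -11.6667/5 = -2.3333
  S[V,V] = ((0.1667)·(0.1667) + (-2.8333)·(-2.8333) + (0.1667)·(0.1667) + (4.1667)·(4.1667) + (-0.8333)·(-0.8333) + (-0.8333)·(-0.8333)) / 5 = 26.8333/5 = 5.3667
  S[V,W] = ((0.1667)·(1.3333) + (-2.8333)·(-3.6667) + (0.1667)·(0.3333) + (4.1667)·(2.3333) + (-0.8333)·(0.3333) + (-0.8333)·(-0.6667)) / 5 = 20.6667/5 = 4.1333
  S[W,W] = ((1.3333)·(1.3333) + (-3.6667)·(-3.6667) + (0.3333)·(0.3333) + (2.3333)·(2.3333) + (0.3333)·(0.3333) + (-0.6667)·(-0.6667)) / 5 = 21.3333/5 = 4.2667

S is symmetric (S[j,i] = S[i,j]). Assembling:

S = [[2.6667, -2.6667, -2.3333],
 [-2.6667, 5.3667, 4.1333],
 [-2.3333, 4.1333, 4.2667]]


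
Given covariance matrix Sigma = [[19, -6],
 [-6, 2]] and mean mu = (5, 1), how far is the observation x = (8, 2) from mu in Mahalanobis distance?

Step 1 — centre the observation: (x - mu) = (3, 1).

Step 2 — invert Sigma. det(Sigma) = 19·2 - (-6)² = 2.
  Sigma^{-1} = (1/det) · [[d, -b], [-b, a]] = [[1, 3],
 [3, 9.5]].

Step 3 — form the quadratic (x - mu)^T · Sigma^{-1} · (x - mu):
  Sigma^{-1} · (x - mu) = (6, 18.5).
  (x - mu)^T · [Sigma^{-1} · (x - mu)] = (3)·(6) + (1)·(18.5) = 36.5.

Step 4 — take square root: d = √(36.5) ≈ 6.0415.

d(x, mu) = √(36.5) ≈ 6.0415


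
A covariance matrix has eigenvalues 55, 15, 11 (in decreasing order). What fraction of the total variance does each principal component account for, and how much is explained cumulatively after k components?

Step 1 — total variance = trace(Sigma) = Σ λ_i = 55 + 15 + 11 = 81.

Step 2 — fraction explained by component i = λ_i / Σ λ:
  PC1: 55/81 = 0.679
  PC2: 15/81 = 0.1852
  PC3: 11/81 = 0.1358

Step 3 — cumulative fraction after k components = (λ_1 + ... + λ_k) / Σ λ:
  k = 1: 55/81 = 0.679
  k = 2: (55 + 15)/81 = 70/81 = 0.8642
  k = 3: (55 + 15 + 11)/81 = 81/81 = 1

Summary (fraction, with percent):

explained: PC1 0.679 (67.9%), PC2 0.1852 (18.52%), PC3 0.1358 (13.58%);  cumulative: 0.679, 0.8642, 1


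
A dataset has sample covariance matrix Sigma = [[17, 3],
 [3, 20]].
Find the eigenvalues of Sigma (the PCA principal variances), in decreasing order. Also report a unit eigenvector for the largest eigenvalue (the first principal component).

Step 1 — characteristic polynomial of 2×2 Sigma:
  det(Sigma - λI) = λ² - trace · λ + det = 0.
  trace = 17 + 20 = 37, det = 17·20 - (3)² = 331.
Step 2 — discriminant:
  Δ = trace² - 4·det = 1369 - 1324 = 45.
Step 3 — eigenvalues:
  λ = (trace ± √Δ)/2 = (37 ± 6.7082)/2,
  λ_1 = 21.8541,  λ_2 = 15.1459.

Step 4 — unit eigenvector for λ_1: solve (Sigma - λ_1 I)v = 0. First row:
  (17 - 21.8541)·v_x + (3)·v_y = 0, i.e. (-4.8541)·v_x + (3)·v_y = 0,
  so v ∝ (b, λ_1 - a) = (3, 4.8541) = u.
  ||u|| = √((3)² + (4.8541)²) = √(32.5623) ≈ 5.7063,
  v_1 = u/||u|| ≈ (0.5257, 0.8507) (||v_1|| = 1).

λ_1 = 21.8541,  λ_2 = 15.1459;  v_1 ≈ (0.5257, 0.8507)


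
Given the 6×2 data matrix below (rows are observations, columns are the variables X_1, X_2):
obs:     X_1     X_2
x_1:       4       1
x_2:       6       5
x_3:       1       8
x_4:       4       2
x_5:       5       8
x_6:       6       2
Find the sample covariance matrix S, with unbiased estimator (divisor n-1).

Step 1 — column means:
  mean(X_1) = (4 + 6 + 1 + 4 + 5 + 6) / 6 = 26/6 = 4.3333
  mean(X_2) = (1 + 5 + 8 + 2 + 8 + 2) / 6 = 26/6 = 4.3333

Step 2 — sample covariance S[i,j] = (1/(n-1)) · Σ_k (x_{k,i} - mean_i) · (x_{k,j} - mean_j), with n-1 = 5.
  S[X_1,X_1] = ((-0.3333)·(-0.3333) + (1.6667)·(1.6667) + (-3.3333)·(-3.3333) + (-0.3333)·(-0.3333) + (0.6667)·(0.6667) + (1.6667)·(1.6667)) / 5 = 17.3333/5 = 3.4667
  S[X_1,X_2] = ((-0.3333)·(-3.3333) + (1.6667)·(0.6667) + (-3.3333)·(3.6667) + (-0.3333)·(-2.3333) + (0.6667)·(3.6667) + (1.6667)·(-2.3333)) / 5 = -10.6667/5 = -2.1333
  S[X_2,X_2] = ((-3.3333)·(-3.3333) + (0.6667)·(0.6667) + (3.6667)·(3.6667) + (-2.3333)·(-2.3333) + (3.6667)·(3.6667) + (-2.3333)·(-2.3333)) / 5 = 49.3333/5 = 9.8667

S is symmetric (S[j,i] = S[i,j]). Assembling:

S = [[3.4667, -2.1333],
 [-2.1333, 9.8667]]


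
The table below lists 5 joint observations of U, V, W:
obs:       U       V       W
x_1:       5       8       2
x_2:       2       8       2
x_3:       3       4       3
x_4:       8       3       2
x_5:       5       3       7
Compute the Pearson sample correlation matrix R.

Step 1 — column means:
  mean(U) = (5 + 2 + 3 + 8 + 5) / 5 = 23/5 = 4.6
  mean(V) = (8 + 8 + 4 + 3 + 3) / 5 = 26/5 = 5.2
  mean(W) = (2 + 2 + 3 + 2 + 7) / 5 = 16/5 = 3.2

Step 2 — sample variances and covariances s[i,j] = (1/(n-1)) · Σ_k (x_{k,i} - mean_i) · (x_{k,j} - mean_j), with n-1 = 4:
  s[U,U] = ((0.4)·(0.4) + (-2.6)·(-2.6) + (-1.6)·(-1.6) + (3.4)·(3.4) + (0.4)·(0.4)) / 4 = 21.2/4 = 5.3
  s[U,V] = ((0.4)·(2.8) + (-2.6)·(2.8) + (-1.6)·(-1.2) + (3.4)·(-2.2) + (0.4)·(-2.2)) / 4 = -12.6/4 = -3.15
  s[U,W] = ((0.4)·(-1.2) + (-2.6)·(-1.2) + (-1.6)·(-0.2) + (3.4)·(-1.2) + (0.4)·(3.8)) / 4 = 0.4/4 = 0.1
  s[V,V] = ((2.8)·(2.8) + (2.8)·(2.8) + (-1.2)·(-1.2) + (-2.2)·(-2.2) + (-2.2)·(-2.2)) / 4 = 26.8/4 = 6.7
  s[V,W] = ((2.8)·(-1.2) + (2.8)·(-1.2) + (-1.2)·(-0.2) + (-2.2)·(-1.2) + (-2.2)·(3.8)) / 4 = -12.2/4 = -3.05
  s[W,W] = ((-1.2)·(-1.2) + (-1.2)·(-1.2) + (-0.2)·(-0.2) + (-1.2)·(-1.2) + (3.8)·(3.8)) / 4 = 18.8/4 = 4.7
  Sample standard deviations s_i = √(s[i,i]):
  s(U) = √(5.3) = 2.3022
  s(V) = √(6.7) = 2.5884
  s(W) = √(4.7) = 2.1679

Step 3 — r_{ij} = s_{ij} / (s_i · s_j):
  r[U,U] = 1 (diagonal).
  r[U,V] = -3.15 / (2.3022 · 2.5884) = -3.15 / 5.959 = -0.5286
  r[U,W] = 0.1 / (2.3022 · 2.1679) = 0.1 / 4.991 = 0.02
  r[V,V] = 1 (diagonal).
  r[V,W] = -3.05 / (2.5884 · 2.1679) = -3.05 / 5.6116 = -0.5435
  r[W,W] = 1 (diagonal).

R is symmetric with unit diagonal. Assembling:

R = [[1, -0.5286, 0.02],
 [-0.5286, 1, -0.5435],
 [0.02, -0.5435, 1]]


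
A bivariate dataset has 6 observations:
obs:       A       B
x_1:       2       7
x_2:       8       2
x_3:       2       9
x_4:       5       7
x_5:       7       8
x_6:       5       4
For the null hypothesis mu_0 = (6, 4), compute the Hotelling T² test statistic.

Step 1 — sample mean vector:
  mean(A) = (2 + 8 + 2 + 5 + 7 + 5) / 6 = 29/6 = 4.8333
  mean(B) = (7 + 2 + 9 + 7 + 8 + 4) / 6 = 37/6 = 6.1667
  x̄ = (4.8333, 6.1667),  deviation x̄ - mu_0 = (4.8333, 6.1667) - (6, 4) = (-1.1667, 2.1667).

Step 2 — sample covariance matrix, S[i,j] = (1/(n-1)) · Σ_k (x_{k,i} - mean_i) · (x_{k,j} - mean_j), divisor n-1 = 5:
  S[A,A] = ((-2.8333)·(-2.8333) + (3.1667)·(3.1667) + (-2.8333)·(-2.8333) + (0.1667)·(0.1667) + (2.1667)·(2.1667) + (0.1667)·(0.1667)) / 5 = 30.8333/5 = 6.1667
  S[A,B] = ((-2.8333)·(0.8333) + (3.1667)·(-4.1667) + (-2.8333)·(2.8333) + (0.1667)·(0.8333) + (2.1667)·(1.8333) + (0.1667)·(-2.1667)) / 5 = -19.8333/5 = -3.9667
  S[B,B] = ((0.8333)·(0.8333) + (-4.1667)·(-4.1667) + (2.8333)·(2.8333) + (0.8333)·(0.8333) + (1.8333)·(1.8333) + (-2.1667)·(-2.1667)) / 5 = 34.8333/5 = 6.9667
  S = [[6.1667, -3.9667],
 [-3.9667, 6.9667]].

Step 3 — invert S. det(S) = 6.1667·6.9667 - (-3.9667)² = 27.2267.
  S^{-1} = (1/det) · [[d, -b], [-b, a]] = [[0.2559, 0.1457],
 [0.1457, 0.2265]].

Step 4 — quadratic form (x̄ - mu_0)^T · S^{-1} · (x̄ - mu_0):
  S^{-1} · (x̄ - mu_0) = (0.0171, 0.3208),
  (x̄ - mu_0)^T · [...] = (-1.1667)·(0.0171) + (2.1667)·(0.3208) = 0.675.

Step 5 — scale by n: T² = 6 · 0.675 = 4.05.

T² ≈ 4.05


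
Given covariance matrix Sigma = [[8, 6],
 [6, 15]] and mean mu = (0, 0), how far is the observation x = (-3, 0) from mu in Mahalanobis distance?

Step 1 — centre the observation: (x - mu) = (-3, 0).

Step 2 — invert Sigma. det(Sigma) = 8·15 - (6)² = 84.
  Sigma^{-1} = (1/det) · [[d, -b], [-b, a]] = [[0.1786, -0.0714],
 [-0.0714, 0.0952]].

Step 3 — form the quadratic (x - mu)^T · Sigma^{-1} · (x - mu):
  Sigma^{-1} · (x - mu) = (-0.5357, 0.2143).
  (x - mu)^T · [Sigma^{-1} · (x - mu)] = (-3)·(-0.5357) + (0)·(0.2143) = 1.6071.

Step 4 — take square root: d = √(1.6071) ≈ 1.2677.

d(x, mu) = √(1.6071) ≈ 1.2677


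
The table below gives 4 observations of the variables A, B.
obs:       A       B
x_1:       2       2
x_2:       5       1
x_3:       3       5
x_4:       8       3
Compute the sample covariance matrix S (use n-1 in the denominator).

Step 1 — column means:
  mean(A) = (2 + 5 + 3 + 8) / 4 = 18/4 = 4.5
  mean(B) = (2 + 1 + 5 + 3) / 4 = 11/4 = 2.75

Step 2 — sample covariance S[i,j] = (1/(n-1)) · Σ_k (x_{k,i} - mean_i) · (x_{k,j} - mean_j), with n-1 = 3.
  S[A,A] = ((-2.5)·(-2.5) + (0.5)·(0.5) + (-1.5)·(-1.5) + (3.5)·(3.5)) / 3 = 21/3 = 7
  S[A,B] = ((-2.5)·(-0.75) + (0.5)·(-1.75) + (-1.5)·(2.25) + (3.5)·(0.25)) / 3 = -1.5/3 = -0.5
  S[B,B] = ((-0.75)·(-0.75) + (-1.75)·(-1.75) + (2.25)·(2.25) + (0.25)·(0.25)) / 3 = 8.75/3 = 2.9167

S is symmetric (S[j,i] = S[i,j]). Assembling:

S = [[7, -0.5],
 [-0.5, 2.9167]]


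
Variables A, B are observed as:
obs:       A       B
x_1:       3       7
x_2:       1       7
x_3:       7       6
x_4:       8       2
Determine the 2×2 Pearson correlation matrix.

Step 1 — column means:
  mean(A) = (3 + 1 + 7 + 8) / 4 = 19/4 = 4.75
  mean(B) = (7 + 7 + 6 + 2) / 4 = 22/4 = 5.5

Step 2 — sample variances and covariances s[i,j] = (1/(n-1)) · Σ_k (x_{k,i} - mean_i) · (x_{k,j} - mean_j), with n-1 = 3:
  s[A,A] = ((-1.75)·(-1.75) + (-3.75)·(-3.75) + (2.25)·(2.25) + (3.25)·(3.25)) / 3 = 32.75/3 = 10.9167
  s[A,B] = ((-1.75)·(1.5) + (-3.75)·(1.5) + (2.25)·(0.5) + (3.25)·(-3.5)) / 3 = -18.5/3 = -6.1667
  s[B,B] = ((1.5)·(1.5) + (1.5)·(1.5) + (0.5)·(0.5) + (-3.5)·(-3.5)) / 3 = 17/3 = 5.6667
  Sample standard deviations s_i = √(s[i,i]):
  s(A) = √(10.9167) = 3.304
  s(B) = √(5.6667) = 2.3805

Step 3 — r_{ij} = s_{ij} / (s_i · s_j):
  r[A,A] = 1 (diagonal).
  r[A,B] = -6.1667 / (3.304 · 2.3805) = -6.1667 / 7.8652 = -0.784
  r[B,B] = 1 (diagonal).

R is symmetric with unit diagonal. Assembling:

R = [[1, -0.784],
 [-0.784, 1]]


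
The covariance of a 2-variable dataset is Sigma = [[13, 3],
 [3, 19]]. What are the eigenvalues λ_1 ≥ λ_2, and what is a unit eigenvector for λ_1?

Step 1 — characteristic polynomial of 2×2 Sigma:
  det(Sigma - λI) = λ² - trace · λ + det = 0.
  trace = 13 + 19 = 32, det = 13·19 - (3)² = 238.
Step 2 — discriminant:
  Δ = trace² - 4·det = 1024 - 952 = 72.
Step 3 — eigenvalues:
  λ = (trace ± √Δ)/2 = (32 ± 8.4853)/2,
  λ_1 = 20.2426,  λ_2 = 11.7574.

Step 4 — unit eigenvector for λ_1: solve (Sigma - λ_1 I)v = 0. First row:
  (13 - 20.2426)·v_x + (3)·v_y = 0, i.e. (-7.2426)·v_x + (3)·v_y = 0,
  so v ∝ (b, λ_1 - a) = (3, 7.2426) = u.
  ||u|| = √((3)² + (7.2426)²) = √(61.4558) ≈ 7.8394,
  v_1 = u/||u|| ≈ (0.3827, 0.9239) (||v_1|| = 1).

λ_1 = 20.2426,  λ_2 = 11.7574;  v_1 ≈ (0.3827, 0.9239)


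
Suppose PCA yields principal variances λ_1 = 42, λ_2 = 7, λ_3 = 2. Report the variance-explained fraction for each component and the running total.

Step 1 — total variance = trace(Sigma) = Σ λ_i = 42 + 7 + 2 = 51.

Step 2 — fraction explained by component i = λ_i / Σ λ:
  PC1: 42/51 = 0.8235
  PC2: 7/51 = 0.1373
  PC3: 2/51 = 0.0392

Step 3 — cumulative fraction after k components = (λ_1 + ... + λ_k) / Σ λ:
  k = 1: 42/51 = 0.8235
  k = 2: (42 + 7)/51 = 49/51 = 0.9608
  k = 3: (42 + 7 + 2)/51 = 51/51 = 1

Summary (fraction, with percent):

explained: PC1 0.8235 (82.35%), PC2 0.1373 (13.73%), PC3 0.0392 (3.92%);  cumulative: 0.8235, 0.9608, 1


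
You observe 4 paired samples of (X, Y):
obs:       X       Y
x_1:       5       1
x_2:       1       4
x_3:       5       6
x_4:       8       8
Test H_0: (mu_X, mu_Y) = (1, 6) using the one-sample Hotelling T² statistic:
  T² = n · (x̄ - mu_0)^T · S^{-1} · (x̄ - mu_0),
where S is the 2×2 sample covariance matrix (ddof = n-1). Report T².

Step 1 — sample mean vector:
  mean(X) = (5 + 1 + 5 + 8) / 4 = 19/4 = 4.75
  mean(Y) = (1 + 4 + 6 + 8) / 4 = 19/4 = 4.75
  x̄ = (4.75, 4.75),  deviation x̄ - mu_0 = (4.75, 4.75) - (1, 6) = (3.75, -1.25).

Step 2 — sample covariance matrix, S[i,j] = (1/(n-1)) · Σ_k (x_{k,i} - mean_i) · (x_{k,j} - mean_j), divisor n-1 = 3:
  S[X,X] = ((0.25)·(0.25) + (-3.75)·(-3.75) + (0.25)·(0.25) + (3.25)·(3.25)) / 3 = 24.75/3 = 8.25
  S[X,Y] = ((0.25)·(-3.75) + (-3.75)·(-0.75) + (0.25)·(1.25) + (3.25)·(3.25)) / 3 = 12.75/3 = 4.25
  S[Y,Y] = ((-3.75)·(-3.75) + (-0.75)·(-0.75) + (1.25)·(1.25) + (3.25)·(3.25)) / 3 = 26.75/3 = 8.9167
  S = [[8.25, 4.25],
 [4.25, 8.9167]].

Step 3 — invert S. det(S) = 8.25·8.9167 - (4.25)² = 55.5.
  S^{-1} = (1/det) · [[d, -b], [-b, a]] = [[0.1607, -0.0766],
 [-0.0766, 0.1486]].

Step 4 — quadratic form (x̄ - mu_0)^T · S^{-1} · (x̄ - mu_0):
  S^{-1} · (x̄ - mu_0) = (0.6982, -0.473),
  (x̄ - mu_0)^T · [...] = (3.75)·(0.6982) + (-1.25)·(-0.473) = 3.2095.

Step 5 — scale by n: T² = 4 · 3.2095 = 12.8378.

T² ≈ 12.8378


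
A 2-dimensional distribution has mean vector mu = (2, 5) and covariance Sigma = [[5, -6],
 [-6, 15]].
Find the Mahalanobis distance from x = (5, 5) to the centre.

Step 1 — centre the observation: (x - mu) = (3, 0).

Step 2 — invert Sigma. det(Sigma) = 5·15 - (-6)² = 39.
  Sigma^{-1} = (1/det) · [[d, -b], [-b, a]] = [[0.3846, 0.1538],
 [0.1538, 0.1282]].

Step 3 — form the quadratic (x - mu)^T · Sigma^{-1} · (x - mu):
  Sigma^{-1} · (x - mu) = (1.1538, 0.4615).
  (x - mu)^T · [Sigma^{-1} · (x - mu)] = (3)·(1.1538) + (0)·(0.4615) = 3.4615.

Step 4 — take square root: d = √(3.4615) ≈ 1.8605.

d(x, mu) = √(3.4615) ≈ 1.8605


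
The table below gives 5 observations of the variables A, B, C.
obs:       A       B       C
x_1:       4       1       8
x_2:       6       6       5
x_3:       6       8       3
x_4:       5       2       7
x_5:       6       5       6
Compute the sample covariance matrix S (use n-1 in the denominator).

Step 1 — column means:
  mean(A) = (4 + 6 + 6 + 5 + 6) / 5 = 27/5 = 5.4
  mean(B) = (1 + 6 + 8 + 2 + 5) / 5 = 22/5 = 4.4
  mean(C) = (8 + 5 + 3 + 7 + 6) / 5 = 29/5 = 5.8

Step 2 — sample covariance S[i,j] = (1/(n-1)) · Σ_k (x_{k,i} - mean_i) · (x_{k,j} - mean_j), with n-1 = 4.
  S[A,A] = ((-1.4)·(-1.4) + (0.6)·(0.6) + (0.6)·(0.6) + (-0.4)·(-0.4) + (0.6)·(0.6)) / 4 = 3.2/4 = 0.8
  S[A,B] = ((-1.4)·(-3.4) + (0.6)·(1.6) + (0.6)·(3.6) + (-0.4)·(-2.4) + (0.6)·(0.6)) / 4 = 9.2/4 = 2.3
  S[A,C] = ((-1.4)·(2.2) + (0.6)·(-0.8) + (0.6)·(-2.8) + (-0.4)·(1.2) + (0.6)·(0.2)) / 4 = -5.6/4 = -1.4
  S[B,B] = ((-3.4)·(-3.4) + (1.6)·(1.6) + (3.6)·(3.6) + (-2.4)·(-2.4) + (0.6)·(0.6)) / 4 = 33.2/4 = 8.3
  S[B,C] = ((-3.4)·(2.2) + (1.6)·(-0.8) + (3.6)·(-2.8) + (-2.4)·(1.2) + (0.6)·(0.2)) / 4 = -21.6/4 = -5.4
  S[C,C] = ((2.2)·(2.2) + (-0.8)·(-0.8) + (-2.8)·(-2.8) + (1.2)·(1.2) + (0.2)·(0.2)) / 4 = 14.8/4 = 3.7

S is symmetric (S[j,i] = S[i,j]). Assembling:

S = [[0.8, 2.3, -1.4],
 [2.3, 8.3, -5.4],
 [-1.4, -5.4, 3.7]]


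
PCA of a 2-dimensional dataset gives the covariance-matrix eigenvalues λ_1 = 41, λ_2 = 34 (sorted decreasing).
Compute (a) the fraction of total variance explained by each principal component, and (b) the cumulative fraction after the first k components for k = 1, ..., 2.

Step 1 — total variance = trace(Sigma) = Σ λ_i = 41 + 34 = 75.

Step 2 — fraction explained by component i = λ_i / Σ λ:
  PC1: 41/75 = 0.5467
  PC2: 34/75 = 0.4533

Step 3 — cumulative fraction after k components = (λ_1 + ... + λ_k) / Σ λ:
  k = 1: 41/75 = 0.5467
  k = 2: (41 + 34)/75 = 75/75 = 1

Summary (fraction, with percent):

explained: PC1 0.5467 (54.67%), PC2 0.4533 (45.33%);  cumulative: 0.5467, 1


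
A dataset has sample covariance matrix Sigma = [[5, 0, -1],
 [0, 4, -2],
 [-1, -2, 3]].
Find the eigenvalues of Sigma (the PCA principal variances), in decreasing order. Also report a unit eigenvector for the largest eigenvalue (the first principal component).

Step 1 — characteristic polynomial p(λ) = det(λI - Sigma) = λ³ - tr·λ² + c_1·λ - det, where tr = trace, c_1 = sum of the principal 2×2 minors, det = det(Sigma):
  tr = 5 + 4 + 3 = 12,
  c_1 = (5·4 - (0)²) + (5·3 - (-1)²) + (4·3 - (-2)²) = 20 + 14 + 8 = 42,
  det = 5·(4·3 - (-2)²) - (0)·((0)·3 - (-2)·(-1)) + (-1)·((0)·(-2) - 4·(-1)) = 5·(8) - (0)·(-2) + (-1)·(4) = 36.
  So p(λ) = λ³ - 12λ² + 42λ - 36.
Step 2 — look for an integer root (rational root theorem: any rational root is an integer divisor of 36). Testing λ = 6:
  p(6) = 216 - 432 + 252 - 36 = 0  ✓
  Dividing out (λ - 6): p(λ) = (λ - 6)(λ² - 6λ + 6).
Step 3 — remaining eigenvalues from the quadratic λ² - 6λ + 6 = 0:
  Δ = 6² - 4·6 = 36 - 24 = 12,  λ = (6 ± √12)/2 = (6 ± 3.4641)/2 ≈ 4.7321 or 1.2679.
  Sorted: λ_1 = 6,  λ_2 = 4.7321,  λ_3 = 1.2679  (check: sum = 12 = tr ✓).

Step 4 — unit eigenvector for λ_1 = 6: v spans the null space of (Sigma - λ_1 I), whose rows are
  r_1 = (-1, 0, -1),  r_2 = (0, -2, -2),  r_3 = (-1, -2, -3).
  v is orthogonal to every row, so take v ∝ r_1 × r_2 = ((0)·(-2) - (-1)·(-2), (-1)·(0) - (-1)·(-2), (-1)·(-2) - (0)·(0)) = (-2, -2, 2).
  Rescale (divide by 2; multiply by -1 so the first nonzero entry is positive): u = (1, 1, -1).
  ||u|| = √((1)² + (1)² + (-1)²) = √(3) ≈ 1.7321,  v_1 = u/||u|| ≈ (0.5774, 0.5774, -0.5774) (||v_1|| = 1).

λ_1 = 6,  λ_2 = 4.7321,  λ_3 = 1.2679;  v_1 ≈ (0.5774, 0.5774, -0.5774)


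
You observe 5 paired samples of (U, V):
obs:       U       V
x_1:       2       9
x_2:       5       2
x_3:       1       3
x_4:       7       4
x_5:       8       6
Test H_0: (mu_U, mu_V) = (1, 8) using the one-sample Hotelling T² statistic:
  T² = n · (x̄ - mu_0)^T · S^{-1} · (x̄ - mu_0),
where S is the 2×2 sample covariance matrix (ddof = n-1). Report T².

Step 1 — sample mean vector:
  mean(U) = (2 + 5 + 1 + 7 + 8) / 5 = 23/5 = 4.6
  mean(V) = (9 + 2 + 3 + 4 + 6) / 5 = 24/5 = 4.8
  x̄ = (4.6, 4.8),  deviation x̄ - mu_0 = (4.6, 4.8) - (1, 8) = (3.6, -3.2).

Step 2 — sample covariance matrix, S[i,j] = (1/(n-1)) · Σ_k (x_{k,i} - mean_i) · (x_{k,j} - mean_j), divisor n-1 = 4:
  S[U,U] = ((-2.6)·(-2.6) + (0.4)·(0.4) + (-3.6)·(-3.6) + (2.4)·(2.4) + (3.4)·(3.4)) / 4 = 37.2/4 = 9.3
  S[U,V] = ((-2.6)·(4.2) + (0.4)·(-2.8) + (-3.6)·(-1.8) + (2.4)·(-0.8) + (3.4)·(1.2)) / 4 = -3.4/4 = -0.85
  S[V,V] = ((4.2)·(4.2) + (-2.8)·(-2.8) + (-1.8)·(-1.8) + (-0.8)·(-0.8) + (1.2)·(1.2)) / 4 = 30.8/4 = 7.7
  S = [[9.3, -0.85],
 [-0.85, 7.7]].

Step 3 — invert S. det(S) = 9.3·7.7 - (-0.85)² = 70.8875.
  S^{-1} = (1/det) · [[d, -b], [-b, a]] = [[0.1086, 0.012],
 [0.012, 0.1312]].

Step 4 — quadratic form (x̄ - mu_0)^T · S^{-1} · (x̄ - mu_0):
  S^{-1} · (x̄ - mu_0) = (0.3527, -0.3767),
  (x̄ - mu_0)^T · [...] = (3.6)·(0.3527) + (-3.2)·(-0.3767) = 2.4749.

Step 5 — scale by n: T² = 5 · 2.4749 = 12.3745.

T² ≈ 12.3745


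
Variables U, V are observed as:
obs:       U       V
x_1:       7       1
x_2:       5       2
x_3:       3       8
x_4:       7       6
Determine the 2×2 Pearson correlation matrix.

Step 1 — column means:
  mean(U) = (7 + 5 + 3 + 7) / 4 = 22/4 = 5.5
  mean(V) = (1 + 2 + 8 + 6) / 4 = 17/4 = 4.25

Step 2 — sample variances and covariances s[i,j] = (1/(n-1)) · Σ_k (x_{k,i} - mean_i) · (x_{k,j} - mean_j), with n-1 = 3:
  s[U,U] = ((1.5)·(1.5) + (-0.5)·(-0.5) + (-2.5)·(-2.5) + (1.5)·(1.5)) / 3 = 11/3 = 3.6667
  s[U,V] = ((1.5)·(-3.25) + (-0.5)·(-2.25) + (-2.5)·(3.75) + (1.5)·(1.75)) / 3 = -10.5/3 = -3.5
  s[V,V] = ((-3.25)·(-3.25) + (-2.25)·(-2.25) + (3.75)·(3.75) + (1.75)·(1.75)) / 3 = 32.75/3 = 10.9167
  Sample standard deviations s_i = √(s[i,i]):
  s(U) = √(3.6667) = 1.9149
  s(V) = √(10.9167) = 3.304

Step 3 — r_{ij} = s_{ij} / (s_i · s_j):
  r[U,U] = 1 (diagonal).
  r[U,V] = -3.5 / (1.9149 · 3.304) = -3.5 / 6.3268 = -0.5532
  r[V,V] = 1 (diagonal).

R is symmetric with unit diagonal. Assembling:

R = [[1, -0.5532],
 [-0.5532, 1]]


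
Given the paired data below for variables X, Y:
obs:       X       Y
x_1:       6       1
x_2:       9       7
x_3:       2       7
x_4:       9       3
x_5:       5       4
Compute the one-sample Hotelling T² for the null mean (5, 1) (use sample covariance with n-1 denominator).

Step 1 — sample mean vector:
  mean(X) = (6 + 9 + 2 + 9 + 5) / 5 = 31/5 = 6.2
  mean(Y) = (1 + 7 + 7 + 3 + 4) / 5 = 22/5 = 4.4
  x̄ = (6.2, 4.4),  deviation x̄ - mu_0 = (6.2, 4.4) - (5, 1) = (1.2, 3.4).

Step 2 — sample covariance matrix, S[i,j] = (1/(n-1)) · Σ_k (x_{k,i} - mean_i) · (x_{k,j} - mean_j), divisor n-1 = 4:
  S[X,X] = ((-0.2)·(-0.2) + (2.8)·(2.8) + (-4.2)·(-4.2) + (2.8)·(2.8) + (-1.2)·(-1.2)) / 4 = 34.8/4 = 8.7
  S[X,Y] = ((-0.2)·(-3.4) + (2.8)·(2.6) + (-4.2)·(2.6) + (2.8)·(-1.4) + (-1.2)·(-0.4)) / 4 = -6.4/4 = -1.6
  S[Y,Y] = ((-3.4)·(-3.4) + (2.6)·(2.6) + (2.6)·(2.6) + (-1.4)·(-1.4) + (-0.4)·(-0.4)) / 4 = 27.2/4 = 6.8
  S = [[8.7, -1.6],
 [-1.6, 6.8]].

Step 3 — invert S. det(S) = 8.7·6.8 - (-1.6)² = 56.6.
  S^{-1} = (1/det) · [[d, -b], [-b, a]] = [[0.1201, 0.0283],
 [0.0283, 0.1537]].

Step 4 — quadratic form (x̄ - mu_0)^T · S^{-1} · (x̄ - mu_0):
  S^{-1} · (x̄ - mu_0) = (0.2403, 0.5565),
  (x̄ - mu_0)^T · [...] = (1.2)·(0.2403) + (3.4)·(0.5565) = 2.1806.

Step 5 — scale by n: T² = 5 · 2.1806 = 10.9028.

T² ≈ 10.9028


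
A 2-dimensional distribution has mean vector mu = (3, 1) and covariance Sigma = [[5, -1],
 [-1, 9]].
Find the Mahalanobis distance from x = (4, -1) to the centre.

Step 1 — centre the observation: (x - mu) = (1, -2).

Step 2 — invert Sigma. det(Sigma) = 5·9 - (-1)² = 44.
  Sigma^{-1} = (1/det) · [[d, -b], [-b, a]] = [[0.2045, 0.0227],
 [0.0227, 0.1136]].

Step 3 — form the quadratic (x - mu)^T · Sigma^{-1} · (x - mu):
  Sigma^{-1} · (x - mu) = (0.1591, -0.2045).
  (x - mu)^T · [Sigma^{-1} · (x - mu)] = (1)·(0.1591) + (-2)·(-0.2045) = 0.5682.

Step 4 — take square root: d = √(0.5682) ≈ 0.7538.

d(x, mu) = √(0.5682) ≈ 0.7538


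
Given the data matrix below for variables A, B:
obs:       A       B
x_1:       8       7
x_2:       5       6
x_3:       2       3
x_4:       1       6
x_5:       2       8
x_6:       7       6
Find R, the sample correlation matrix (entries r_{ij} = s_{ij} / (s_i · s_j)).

Step 1 — column means:
  mean(A) = (8 + 5 + 2 + 1 + 2 + 7) / 6 = 25/6 = 4.1667
  mean(B) = (7 + 6 + 3 + 6 + 8 + 6) / 6 = 36/6 = 6

Step 2 — sample variances and covariances s[i,j] = (1/(n-1)) · Σ_k (x_{k,i} - mean_i) · (x_{k,j} - mean_j), with n-1 = 5:
  s[A,A] = ((3.8333)·(3.8333) + (0.8333)·(0.8333) + (-2.1667)·(-2.1667) + (-3.1667)·(-3.1667) + (-2.1667)·(-2.1667) + (2.8333)·(2.8333)) / 5 = 42.8333/5 = 8.5667
  s[A,B] = ((3.8333)·(1) + (0.8333)·(0) + (-2.1667)·(-3) + (-3.1667)·(0) + (-2.1667)·(2) + (2.8333)·(0)) / 5 = 6/5 = 1.2
  s[B,B] = ((1)·(1) + (0)·(0) + (-3)·(-3) + (0)·(0) + (2)·(2) + (0)·(0)) / 5 = 14/5 = 2.8
  Sample standard deviations s_i = √(s[i,i]):
  s(A) = √(8.5667) = 2.9269
  s(B) = √(2.8) = 1.6733

Step 3 — r_{ij} = s_{ij} / (s_i · s_j):
  r[A,A] = 1 (diagonal).
  r[A,B] = 1.2 / (2.9269 · 1.6733) = 1.2 / 4.8976 = 0.245
  r[B,B] = 1 (diagonal).

R is symmetric with unit diagonal. Assembling:

R = [[1, 0.245],
 [0.245, 1]]


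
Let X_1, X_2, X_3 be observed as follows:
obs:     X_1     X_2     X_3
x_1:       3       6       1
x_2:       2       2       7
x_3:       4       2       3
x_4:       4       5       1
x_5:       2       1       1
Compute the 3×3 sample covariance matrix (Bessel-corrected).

Step 1 — column means:
  mean(X_1) = (3 + 2 + 4 + 4 + 2) / 5 = 15/5 = 3
  mean(X_2) = (6 + 2 + 2 + 5 + 1) / 5 = 16/5 = 3.2
  mean(X_3) = (1 + 7 + 3 + 1 + 1) / 5 = 13/5 = 2.6

Step 2 — sample covariance S[i,j] = (1/(n-1)) · Σ_k (x_{k,i} - mean_i) · (x_{k,j} - mean_j), with n-1 = 4.
  S[X_1,X_1] = ((0)·(0) + (-1)·(-1) + (1)·(1) + (1)·(1) + (-1)·(-1)) / 4 = 4/4 = 1
  S[X_1,X_2] = ((0)·(2.8) + (-1)·(-1.2) + (1)·(-1.2) + (1)·(1.8) + (-1)·(-2.2)) / 4 = 4/4 = 1
  S[X_1,X_3] = ((0)·(-1.6) + (-1)·(4.4) + (1)·(0.4) + (1)·(-1.6) + (-1)·(-1.6)) / 4 = -4/4 = -1
  S[X_2,X_2] = ((2.8)·(2.8) + (-1.2)·(-1.2) + (-1.2)·(-1.2) + (1.8)·(1.8) + (-2.2)·(-2.2)) / 4 = 18.8/4 = 4.7
  S[X_2,X_3] = ((2.8)·(-1.6) + (-1.2)·(4.4) + (-1.2)·(0.4) + (1.8)·(-1.6) + (-2.2)·(-1.6)) / 4 = -9.6/4 = -2.4
  S[X_3,X_3] = ((-1.6)·(-1.6) + (4.4)·(4.4) + (0.4)·(0.4) + (-1.6)·(-1.6) + (-1.6)·(-1.6)) / 4 = 27.2/4 = 6.8

S is symmetric (S[j,i] = S[i,j]). Assembling:

S = [[1, 1, -1],
 [1, 4.7, -2.4],
 [-1, -2.4, 6.8]]
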